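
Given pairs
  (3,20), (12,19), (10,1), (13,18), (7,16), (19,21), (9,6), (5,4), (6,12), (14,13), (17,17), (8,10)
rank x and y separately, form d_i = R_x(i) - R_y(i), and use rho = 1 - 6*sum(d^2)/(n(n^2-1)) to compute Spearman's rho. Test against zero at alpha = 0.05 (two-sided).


Step 1: Rank x and y separately (midranks; no ties here).
rank(x): 3->1, 12->8, 10->7, 13->9, 7->4, 19->12, 9->6, 5->2, 6->3, 14->10, 17->11, 8->5
rank(y): 20->11, 19->10, 1->1, 18->9, 16->7, 21->12, 6->3, 4->2, 12->5, 13->6, 17->8, 10->4
Step 2: d_i = R_x(i) - R_y(i); compute d_i^2.
  (1-11)^2=100, (8-10)^2=4, (7-1)^2=36, (9-9)^2=0, (4-7)^2=9, (12-12)^2=0, (6-3)^2=9, (2-2)^2=0, (3-5)^2=4, (10-6)^2=16, (11-8)^2=9, (5-4)^2=1
sum(d^2) = 188.
Step 3: rho = 1 - 6*188 / (12*(12^2 - 1)) = 1 - 1128/1716 = 0.342657.
Step 4: Under H0, t = rho * sqrt((n-2)/(1-rho^2)) = 1.1534 ~ t(10).
Step 5: Two-sided p-value from the t-distribution with 10 df = 0.275567.
Step 6: alpha = 0.05. fail to reject H0.

rho = 0.3427, p = 0.275567, fail to reject H0 at alpha = 0.05.


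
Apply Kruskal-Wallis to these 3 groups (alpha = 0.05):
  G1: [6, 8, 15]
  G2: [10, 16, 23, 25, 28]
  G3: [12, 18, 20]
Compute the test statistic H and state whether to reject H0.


Step 1: Combine all N = 11 observations and assign midranks.
sorted (value, group, rank): (6,G1,1), (8,G1,2), (10,G2,3), (12,G3,4), (15,G1,5), (16,G2,6), (18,G3,7), (20,G3,8), (23,G2,9), (25,G2,10), (28,G2,11)
Step 2: Sum ranks within each group.
R_1 = 8 (n_1 = 3)
R_2 = 39 (n_2 = 5)
R_3 = 19 (n_3 = 3)
Step 3: H = 12/(N(N+1)) * sum(R_i^2/n_i) - 3(N+1)
     = 12/(11*12) * (8^2/3 + 39^2/5 + 19^2/3) - 3*12
     = 0.090909 * 445.867 - 36
     = 4.533333.
Step 4: No ties, so H is used without correction.
Step 5: Under H0, H ~ chi^2(2); p-value = 0.103657.
Step 6: alpha = 0.05. fail to reject H0.

H = 4.5333, df = 2, p = 0.103657, fail to reject H0.


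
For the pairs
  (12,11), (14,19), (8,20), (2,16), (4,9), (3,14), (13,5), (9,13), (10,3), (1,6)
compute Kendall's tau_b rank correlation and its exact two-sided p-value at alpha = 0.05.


Step 1: Enumerate the 45 unordered pairs (i,j) with i<j and classify each by sign(x_j-x_i) * sign(y_j-y_i).
  (1,2):dx=+2,dy=+8->C; (1,3):dx=-4,dy=+9->D; (1,4):dx=-10,dy=+5->D; (1,5):dx=-8,dy=-2->C
  (1,6):dx=-9,dy=+3->D; (1,7):dx=+1,dy=-6->D; (1,8):dx=-3,dy=+2->D; (1,9):dx=-2,dy=-8->C
  (1,10):dx=-11,dy=-5->C; (2,3):dx=-6,dy=+1->D; (2,4):dx=-12,dy=-3->C; (2,5):dx=-10,dy=-10->C
  (2,6):dx=-11,dy=-5->C; (2,7):dx=-1,dy=-14->C; (2,8):dx=-5,dy=-6->C; (2,9):dx=-4,dy=-16->C
  (2,10):dx=-13,dy=-13->C; (3,4):dx=-6,dy=-4->C; (3,5):dx=-4,dy=-11->C; (3,6):dx=-5,dy=-6->C
  (3,7):dx=+5,dy=-15->D; (3,8):dx=+1,dy=-7->D; (3,9):dx=+2,dy=-17->D; (3,10):dx=-7,dy=-14->C
  (4,5):dx=+2,dy=-7->D; (4,6):dx=+1,dy=-2->D; (4,7):dx=+11,dy=-11->D; (4,8):dx=+7,dy=-3->D
  (4,9):dx=+8,dy=-13->D; (4,10):dx=-1,dy=-10->C; (5,6):dx=-1,dy=+5->D; (5,7):dx=+9,dy=-4->D
  (5,8):dx=+5,dy=+4->C; (5,9):dx=+6,dy=-6->D; (5,10):dx=-3,dy=-3->C; (6,7):dx=+10,dy=-9->D
  (6,8):dx=+6,dy=-1->D; (6,9):dx=+7,dy=-11->D; (6,10):dx=-2,dy=-8->C; (7,8):dx=-4,dy=+8->D
  (7,9):dx=-3,dy=-2->C; (7,10):dx=-12,dy=+1->D; (8,9):dx=+1,dy=-10->D; (8,10):dx=-8,dy=-7->C
  (9,10):dx=-9,dy=+3->D
Step 2: C = 21, D = 24, total pairs = 45.
Step 3: tau = (C - D)/(n(n-1)/2) = (21 - 24)/45 = -0.066667.
Step 4: Exact two-sided p-value (enumerate n! = 3628800 permutations of y under H0): p = 0.861801.
Step 5: alpha = 0.05. fail to reject H0.

tau_b = -0.0667 (C=21, D=24), p = 0.861801, fail to reject H0.


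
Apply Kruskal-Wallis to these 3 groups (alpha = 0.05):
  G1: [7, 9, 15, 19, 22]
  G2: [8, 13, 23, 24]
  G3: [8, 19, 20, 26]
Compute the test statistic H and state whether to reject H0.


Step 1: Combine all N = 13 observations and assign midranks.
sorted (value, group, rank): (7,G1,1), (8,G2,2.5), (8,G3,2.5), (9,G1,4), (13,G2,5), (15,G1,6), (19,G1,7.5), (19,G3,7.5), (20,G3,9), (22,G1,10), (23,G2,11), (24,G2,12), (26,G3,13)
Step 2: Sum ranks within each group.
R_1 = 28.5 (n_1 = 5)
R_2 = 30.5 (n_2 = 4)
R_3 = 32 (n_3 = 4)
Step 3: H = 12/(N(N+1)) * sum(R_i^2/n_i) - 3(N+1)
     = 12/(13*14) * (28.5^2/5 + 30.5^2/4 + 32^2/4) - 3*14
     = 0.065934 * 651.013 - 42
     = 0.923901.
Step 4: Ties present; correction factor C = 1 - 12/(13^3 - 13) = 0.994505. Corrected H = 0.923901 / 0.994505 = 0.929006.
Step 5: Under H0, H ~ chi^2(2); p-value = 0.628448.
Step 6: alpha = 0.05. fail to reject H0.

H = 0.9290, df = 2, p = 0.628448, fail to reject H0.


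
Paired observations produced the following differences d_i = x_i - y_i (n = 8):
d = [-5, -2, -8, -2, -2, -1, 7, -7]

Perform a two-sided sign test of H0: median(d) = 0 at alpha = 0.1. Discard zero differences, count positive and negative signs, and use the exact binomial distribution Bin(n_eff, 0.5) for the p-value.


Step 1: Discard zero differences. Original n = 8; n_eff = number of nonzero differences = 8.
Nonzero differences (with sign): -5, -2, -8, -2, -2, -1, +7, -7
Step 2: Count signs: positive = 1, negative = 7.
Step 3: Under H0: P(positive) = 0.5, so the number of positives S ~ Bin(8, 0.5).
Step 4: Two-sided exact p-value = sum of Bin(8,0.5) probabilities at or below the observed probability = 0.070312.
Step 5: alpha = 0.1. reject H0.

n_eff = 8, pos = 1, neg = 7, p = 0.070312, reject H0.


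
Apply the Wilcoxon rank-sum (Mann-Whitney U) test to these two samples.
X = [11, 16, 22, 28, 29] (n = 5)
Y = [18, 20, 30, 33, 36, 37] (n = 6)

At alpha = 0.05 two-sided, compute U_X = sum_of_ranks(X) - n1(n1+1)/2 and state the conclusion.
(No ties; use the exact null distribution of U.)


Step 1: Combine and sort all 11 observations; assign midranks.
sorted (value, group): (11,X), (16,X), (18,Y), (20,Y), (22,X), (28,X), (29,X), (30,Y), (33,Y), (36,Y), (37,Y)
ranks: 11->1, 16->2, 18->3, 20->4, 22->5, 28->6, 29->7, 30->8, 33->9, 36->10, 37->11
Step 2: Rank sum for X: R1 = 1 + 2 + 5 + 6 + 7 = 21.
Step 3: U_X = R1 - n1(n1+1)/2 = 21 - 5*6/2 = 21 - 15 = 6.
       U_Y = n1*n2 - U_X = 30 - 6 = 24.
Step 4: No ties, so the exact null distribution of U (based on enumerating the C(11,5) = 462 equally likely rank assignments) gives the two-sided p-value.
Step 5: p-value = 0.125541; compare to alpha = 0.05. fail to reject H0.

U_X = 6, p = 0.125541, fail to reject H0 at alpha = 0.05.


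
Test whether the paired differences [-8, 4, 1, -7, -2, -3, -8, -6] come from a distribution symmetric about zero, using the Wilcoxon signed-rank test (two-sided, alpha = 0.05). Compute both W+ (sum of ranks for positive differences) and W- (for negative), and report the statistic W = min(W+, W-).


Step 1: Drop any zero differences (none here) and take |d_i|.
|d| = [8, 4, 1, 7, 2, 3, 8, 6]
Step 2: Midrank |d_i| (ties get averaged ranks).
ranks: |8|->7.5, |4|->4, |1|->1, |7|->6, |2|->2, |3|->3, |8|->7.5, |6|->5
Step 3: Attach original signs; sum ranks with positive sign and with negative sign.
W+ = 4 + 1 = 5
W- = 7.5 + 6 + 2 + 3 + 7.5 + 5 = 31
(Check: W+ + W- = 36 should equal n(n+1)/2 = 36.)
Step 4: Test statistic W = min(W+, W-) = 5.
Step 5: Ties in |d|, so use the tie-corrected normal approximation.
        E[W] = n(n+1)/4 = 8*9/4 = 18.
        Tie groups: |d|=8 (t=2); sum(t^3 - t) = 6.
        Var[W] = n(n+1)(2n+1)/24 - sum(t^3-t)/48 = 1224/24 - 6/48 = 50.875.
        z = (W - E[W]) / sqrt(Var[W]) = (5 - 18) / 7.1327 = -1.8226.
        Two-sided p = 2*Phi(z) = 0.068364.
Step 6: alpha = 0.05. fail to reject H0.

W+ = 5, W- = 31, W = min = 5, p = 0.068364, fail to reject H0.


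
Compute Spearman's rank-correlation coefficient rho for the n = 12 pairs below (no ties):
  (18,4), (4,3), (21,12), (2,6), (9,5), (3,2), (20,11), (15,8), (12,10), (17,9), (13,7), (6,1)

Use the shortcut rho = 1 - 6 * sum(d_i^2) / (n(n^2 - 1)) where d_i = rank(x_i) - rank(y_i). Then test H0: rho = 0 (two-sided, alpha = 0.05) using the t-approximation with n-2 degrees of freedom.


Step 1: Rank x and y separately (midranks; no ties here).
rank(x): 18->10, 4->3, 21->12, 2->1, 9->5, 3->2, 20->11, 15->8, 12->6, 17->9, 13->7, 6->4
rank(y): 4->4, 3->3, 12->12, 6->6, 5->5, 2->2, 11->11, 8->8, 10->10, 9->9, 7->7, 1->1
Step 2: d_i = R_x(i) - R_y(i); compute d_i^2.
  (10-4)^2=36, (3-3)^2=0, (12-12)^2=0, (1-6)^2=25, (5-5)^2=0, (2-2)^2=0, (11-11)^2=0, (8-8)^2=0, (6-10)^2=16, (9-9)^2=0, (7-7)^2=0, (4-1)^2=9
sum(d^2) = 86.
Step 3: rho = 1 - 6*86 / (12*(12^2 - 1)) = 1 - 516/1716 = 0.699301.
Step 4: Under H0, t = rho * sqrt((n-2)/(1-rho^2)) = 3.0936 ~ t(10).
Step 5: Two-sided p-value from the t-distribution with 10 df = 0.011374.
Step 6: alpha = 0.05. reject H0.

rho = 0.6993, p = 0.011374, reject H0 at alpha = 0.05.


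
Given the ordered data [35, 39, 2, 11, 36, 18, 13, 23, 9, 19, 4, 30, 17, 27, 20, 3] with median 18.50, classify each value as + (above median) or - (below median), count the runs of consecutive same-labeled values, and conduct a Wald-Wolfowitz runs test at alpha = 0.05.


Step 1: Compute median = 18.50; label A = above, B = below.
Labels in order: AABBABBABABABAAB  (n_A = 8, n_B = 8)
Step 2: Count runs R = 12.
Step 3: Under H0 (random ordering), E[R] = 2*n_A*n_B/(n_A+n_B) + 1 = 2*8*8/16 + 1 = 9.0000.
        Var[R] = 2*n_A*n_B*(2*n_A*n_B - n_A - n_B) / ((n_A+n_B)^2 * (n_A+n_B-1)) = 14336/3840 = 3.7333.
        SD[R] = 1.9322.
Step 4: Continuity-corrected z = (R - 0.5 - E[R]) / SD[R] = (12 - 0.5 - 9.0000) / 1.9322 = 1.2939.
Step 5: Two-sided p-value via normal approximation = 2*(1 - Phi(|z|)) = 0.195709.
Step 6: alpha = 0.05. fail to reject H0.

R = 12, z = 1.2939, p = 0.195709, fail to reject H0.


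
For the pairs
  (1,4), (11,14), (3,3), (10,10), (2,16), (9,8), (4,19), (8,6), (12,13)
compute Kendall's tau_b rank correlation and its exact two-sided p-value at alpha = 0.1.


Step 1: Enumerate the 36 unordered pairs (i,j) with i<j and classify each by sign(x_j-x_i) * sign(y_j-y_i).
  (1,2):dx=+10,dy=+10->C; (1,3):dx=+2,dy=-1->D; (1,4):dx=+9,dy=+6->C; (1,5):dx=+1,dy=+12->C
  (1,6):dx=+8,dy=+4->C; (1,7):dx=+3,dy=+15->C; (1,8):dx=+7,dy=+2->C; (1,9):dx=+11,dy=+9->C
  (2,3):dx=-8,dy=-11->C; (2,4):dx=-1,dy=-4->C; (2,5):dx=-9,dy=+2->D; (2,6):dx=-2,dy=-6->C
  (2,7):dx=-7,dy=+5->D; (2,8):dx=-3,dy=-8->C; (2,9):dx=+1,dy=-1->D; (3,4):dx=+7,dy=+7->C
  (3,5):dx=-1,dy=+13->D; (3,6):dx=+6,dy=+5->C; (3,7):dx=+1,dy=+16->C; (3,8):dx=+5,dy=+3->C
  (3,9):dx=+9,dy=+10->C; (4,5):dx=-8,dy=+6->D; (4,6):dx=-1,dy=-2->C; (4,7):dx=-6,dy=+9->D
  (4,8):dx=-2,dy=-4->C; (4,9):dx=+2,dy=+3->C; (5,6):dx=+7,dy=-8->D; (5,7):dx=+2,dy=+3->C
  (5,8):dx=+6,dy=-10->D; (5,9):dx=+10,dy=-3->D; (6,7):dx=-5,dy=+11->D; (6,8):dx=-1,dy=-2->C
  (6,9):dx=+3,dy=+5->C; (7,8):dx=+4,dy=-13->D; (7,9):dx=+8,dy=-6->D; (8,9):dx=+4,dy=+7->C
Step 2: C = 23, D = 13, total pairs = 36.
Step 3: tau = (C - D)/(n(n-1)/2) = (23 - 13)/36 = 0.277778.
Step 4: Exact two-sided p-value (enumerate n! = 362880 permutations of y under H0): p = 0.358488.
Step 5: alpha = 0.1. fail to reject H0.

tau_b = 0.2778 (C=23, D=13), p = 0.358488, fail to reject H0.


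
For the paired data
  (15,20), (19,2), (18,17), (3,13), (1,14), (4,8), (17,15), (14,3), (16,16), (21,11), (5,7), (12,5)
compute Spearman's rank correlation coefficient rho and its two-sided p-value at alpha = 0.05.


Step 1: Rank x and y separately (midranks; no ties here).
rank(x): 15->7, 19->11, 18->10, 3->2, 1->1, 4->3, 17->9, 14->6, 16->8, 21->12, 5->4, 12->5
rank(y): 20->12, 2->1, 17->11, 13->7, 14->8, 8->5, 15->9, 3->2, 16->10, 11->6, 7->4, 5->3
Step 2: d_i = R_x(i) - R_y(i); compute d_i^2.
  (7-12)^2=25, (11-1)^2=100, (10-11)^2=1, (2-7)^2=25, (1-8)^2=49, (3-5)^2=4, (9-9)^2=0, (6-2)^2=16, (8-10)^2=4, (12-6)^2=36, (4-4)^2=0, (5-3)^2=4
sum(d^2) = 264.
Step 3: rho = 1 - 6*264 / (12*(12^2 - 1)) = 1 - 1584/1716 = 0.076923.
Step 4: Under H0, t = rho * sqrt((n-2)/(1-rho^2)) = 0.2440 ~ t(10).
Step 5: Two-sided p-value from the t-distribution with 10 df = 0.812183.
Step 6: alpha = 0.05. fail to reject H0.

rho = 0.0769, p = 0.812183, fail to reject H0 at alpha = 0.05.


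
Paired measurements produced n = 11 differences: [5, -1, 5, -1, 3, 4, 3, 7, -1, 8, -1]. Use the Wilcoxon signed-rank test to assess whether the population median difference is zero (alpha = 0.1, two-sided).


Step 1: Drop any zero differences (none here) and take |d_i|.
|d| = [5, 1, 5, 1, 3, 4, 3, 7, 1, 8, 1]
Step 2: Midrank |d_i| (ties get averaged ranks).
ranks: |5|->8.5, |1|->2.5, |5|->8.5, |1|->2.5, |3|->5.5, |4|->7, |3|->5.5, |7|->10, |1|->2.5, |8|->11, |1|->2.5
Step 3: Attach original signs; sum ranks with positive sign and with negative sign.
W+ = 8.5 + 8.5 + 5.5 + 7 + 5.5 + 10 + 11 = 56
W- = 2.5 + 2.5 + 2.5 + 2.5 = 10
(Check: W+ + W- = 66 should equal n(n+1)/2 = 66.)
Step 4: Test statistic W = min(W+, W-) = 10.
Step 5: Ties in |d|, so use the tie-corrected normal approximation.
        E[W] = n(n+1)/4 = 11*12/4 = 33.
        Tie groups: |d|=1 (t=4), |d|=3 (t=2), |d|=5 (t=2); sum(t^3 - t) = 72.
        Var[W] = n(n+1)(2n+1)/24 - sum(t^3-t)/48 = 3036/24 - 72/48 = 125.
        z = (W - E[W]) / sqrt(Var[W]) = (10 - 33) / 11.1803 = -2.0572.
        Two-sided p = 2*Phi(z) = 0.039669.
Step 6: alpha = 0.1. reject H0.

W+ = 56, W- = 10, W = min = 10, p = 0.039669, reject H0.


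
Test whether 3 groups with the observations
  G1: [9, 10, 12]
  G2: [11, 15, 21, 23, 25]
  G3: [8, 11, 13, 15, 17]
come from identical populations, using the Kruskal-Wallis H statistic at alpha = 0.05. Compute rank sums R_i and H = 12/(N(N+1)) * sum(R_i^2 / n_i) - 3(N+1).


Step 1: Combine all N = 13 observations and assign midranks.
sorted (value, group, rank): (8,G3,1), (9,G1,2), (10,G1,3), (11,G2,4.5), (11,G3,4.5), (12,G1,6), (13,G3,7), (15,G2,8.5), (15,G3,8.5), (17,G3,10), (21,G2,11), (23,G2,12), (25,G2,13)
Step 2: Sum ranks within each group.
R_1 = 11 (n_1 = 3)
R_2 = 49 (n_2 = 5)
R_3 = 31 (n_3 = 5)
Step 3: H = 12/(N(N+1)) * sum(R_i^2/n_i) - 3(N+1)
     = 12/(13*14) * (11^2/3 + 49^2/5 + 31^2/5) - 3*14
     = 0.065934 * 712.733 - 42
     = 4.993407.
Step 4: Ties present; correction factor C = 1 - 12/(13^3 - 13) = 0.994505. Corrected H = 4.993407 / 0.994505 = 5.020994.
Step 5: Under H0, H ~ chi^2(2); p-value = 0.081228.
Step 6: alpha = 0.05. fail to reject H0.

H = 5.0210, df = 2, p = 0.081228, fail to reject H0.


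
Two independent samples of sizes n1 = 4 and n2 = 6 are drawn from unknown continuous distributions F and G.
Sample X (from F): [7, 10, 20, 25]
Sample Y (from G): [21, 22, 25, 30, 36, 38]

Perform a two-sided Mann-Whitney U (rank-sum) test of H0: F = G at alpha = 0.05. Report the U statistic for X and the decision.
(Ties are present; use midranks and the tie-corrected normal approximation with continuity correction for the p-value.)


Step 1: Combine and sort all 10 observations; assign midranks.
sorted (value, group): (7,X), (10,X), (20,X), (21,Y), (22,Y), (25,X), (25,Y), (30,Y), (36,Y), (38,Y)
ranks: 7->1, 10->2, 20->3, 21->4, 22->5, 25->6.5, 25->6.5, 30->8, 36->9, 38->10
Step 2: Rank sum for X: R1 = 1 + 2 + 3 + 6.5 = 12.5.
Step 3: U_X = R1 - n1(n1+1)/2 = 12.5 - 4*5/2 = 12.5 - 10 = 2.5.
       U_Y = n1*n2 - U_X = 24 - 2.5 = 21.5.
Step 4: Ties are present, so use the tie-corrected normal approximation (with continuity correction) for the p-value.
Step 5: p-value = 0.054273; compare to alpha = 0.05. fail to reject H0.

U_X = 2.5, p = 0.054273, fail to reject H0 at alpha = 0.05.


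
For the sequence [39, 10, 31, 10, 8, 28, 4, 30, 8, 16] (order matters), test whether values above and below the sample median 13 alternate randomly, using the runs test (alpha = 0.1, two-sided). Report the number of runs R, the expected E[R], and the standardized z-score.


Step 1: Compute median = 13; label A = above, B = below.
Labels in order: ABABBABABA  (n_A = 5, n_B = 5)
Step 2: Count runs R = 9.
Step 3: Under H0 (random ordering), E[R] = 2*n_A*n_B/(n_A+n_B) + 1 = 2*5*5/10 + 1 = 6.0000.
        Var[R] = 2*n_A*n_B*(2*n_A*n_B - n_A - n_B) / ((n_A+n_B)^2 * (n_A+n_B-1)) = 2000/900 = 2.2222.
        SD[R] = 1.4907.
Step 4: Continuity-corrected z = (R - 0.5 - E[R]) / SD[R] = (9 - 0.5 - 6.0000) / 1.4907 = 1.6771.
Step 5: Two-sided p-value via normal approximation = 2*(1 - Phi(|z|)) = 0.093533.
Step 6: alpha = 0.1. reject H0.

R = 9, z = 1.6771, p = 0.093533, reject H0.


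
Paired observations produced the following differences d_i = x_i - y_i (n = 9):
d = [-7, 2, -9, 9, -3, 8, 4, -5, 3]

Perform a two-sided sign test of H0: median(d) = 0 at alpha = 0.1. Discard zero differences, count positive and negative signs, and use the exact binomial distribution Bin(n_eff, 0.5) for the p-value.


Step 1: Discard zero differences. Original n = 9; n_eff = number of nonzero differences = 9.
Nonzero differences (with sign): -7, +2, -9, +9, -3, +8, +4, -5, +3
Step 2: Count signs: positive = 5, negative = 4.
Step 3: Under H0: P(positive) = 0.5, so the number of positives S ~ Bin(9, 0.5).
Step 4: Two-sided exact p-value = sum of Bin(9,0.5) probabilities at or below the observed probability = 1.000000.
Step 5: alpha = 0.1. fail to reject H0.

n_eff = 9, pos = 5, neg = 4, p = 1.000000, fail to reject H0.


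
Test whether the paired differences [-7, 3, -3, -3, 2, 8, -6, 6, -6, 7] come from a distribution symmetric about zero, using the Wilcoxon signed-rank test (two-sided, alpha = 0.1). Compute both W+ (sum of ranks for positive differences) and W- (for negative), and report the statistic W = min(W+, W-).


Step 1: Drop any zero differences (none here) and take |d_i|.
|d| = [7, 3, 3, 3, 2, 8, 6, 6, 6, 7]
Step 2: Midrank |d_i| (ties get averaged ranks).
ranks: |7|->8.5, |3|->3, |3|->3, |3|->3, |2|->1, |8|->10, |6|->6, |6|->6, |6|->6, |7|->8.5
Step 3: Attach original signs; sum ranks with positive sign and with negative sign.
W+ = 3 + 1 + 10 + 6 + 8.5 = 28.5
W- = 8.5 + 3 + 3 + 6 + 6 = 26.5
(Check: W+ + W- = 55 should equal n(n+1)/2 = 55.)
Step 4: Test statistic W = min(W+, W-) = 26.5.
Step 5: Ties in |d|, so use the tie-corrected normal approximation.
        E[W] = n(n+1)/4 = 10*11/4 = 27.5.
        Tie groups: |d|=3 (t=3), |d|=6 (t=3), |d|=7 (t=2); sum(t^3 - t) = 54.
        Var[W] = n(n+1)(2n+1)/24 - sum(t^3-t)/48 = 2310/24 - 54/48 = 95.125.
        z = (W - E[W]) / sqrt(Var[W]) = (26.5 - 27.5) / 9.7532 = -0.1025.
        Two-sided p = 2*Phi(z) = 0.918336.
Step 6: alpha = 0.1. fail to reject H0.

W+ = 28.5, W- = 26.5, W = min = 26.5, p = 0.918336, fail to reject H0.


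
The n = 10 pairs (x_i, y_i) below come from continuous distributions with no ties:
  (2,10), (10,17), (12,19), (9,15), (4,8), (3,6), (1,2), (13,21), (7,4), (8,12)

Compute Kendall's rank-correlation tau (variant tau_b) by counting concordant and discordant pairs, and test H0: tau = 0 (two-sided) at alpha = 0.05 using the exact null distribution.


Step 1: Enumerate the 45 unordered pairs (i,j) with i<j and classify each by sign(x_j-x_i) * sign(y_j-y_i).
  (1,2):dx=+8,dy=+7->C; (1,3):dx=+10,dy=+9->C; (1,4):dx=+7,dy=+5->C; (1,5):dx=+2,dy=-2->D
  (1,6):dx=+1,dy=-4->D; (1,7):dx=-1,dy=-8->C; (1,8):dx=+11,dy=+11->C; (1,9):dx=+5,dy=-6->D
  (1,10):dx=+6,dy=+2->C; (2,3):dx=+2,dy=+2->C; (2,4):dx=-1,dy=-2->C; (2,5):dx=-6,dy=-9->C
  (2,6):dx=-7,dy=-11->C; (2,7):dx=-9,dy=-15->C; (2,8):dx=+3,dy=+4->C; (2,9):dx=-3,dy=-13->C
  (2,10):dx=-2,dy=-5->C; (3,4):dx=-3,dy=-4->C; (3,5):dx=-8,dy=-11->C; (3,6):dx=-9,dy=-13->C
  (3,7):dx=-11,dy=-17->C; (3,8):dx=+1,dy=+2->C; (3,9):dx=-5,dy=-15->C; (3,10):dx=-4,dy=-7->C
  (4,5):dx=-5,dy=-7->C; (4,6):dx=-6,dy=-9->C; (4,7):dx=-8,dy=-13->C; (4,8):dx=+4,dy=+6->C
  (4,9):dx=-2,dy=-11->C; (4,10):dx=-1,dy=-3->C; (5,6):dx=-1,dy=-2->C; (5,7):dx=-3,dy=-6->C
  (5,8):dx=+9,dy=+13->C; (5,9):dx=+3,dy=-4->D; (5,10):dx=+4,dy=+4->C; (6,7):dx=-2,dy=-4->C
  (6,8):dx=+10,dy=+15->C; (6,9):dx=+4,dy=-2->D; (6,10):dx=+5,dy=+6->C; (7,8):dx=+12,dy=+19->C
  (7,9):dx=+6,dy=+2->C; (7,10):dx=+7,dy=+10->C; (8,9):dx=-6,dy=-17->C; (8,10):dx=-5,dy=-9->C
  (9,10):dx=+1,dy=+8->C
Step 2: C = 40, D = 5, total pairs = 45.
Step 3: tau = (C - D)/(n(n-1)/2) = (40 - 5)/45 = 0.777778.
Step 4: Exact two-sided p-value (enumerate n! = 3628800 permutations of y under H0): p = 0.000946.
Step 5: alpha = 0.05. reject H0.

tau_b = 0.7778 (C=40, D=5), p = 0.000946, reject H0.


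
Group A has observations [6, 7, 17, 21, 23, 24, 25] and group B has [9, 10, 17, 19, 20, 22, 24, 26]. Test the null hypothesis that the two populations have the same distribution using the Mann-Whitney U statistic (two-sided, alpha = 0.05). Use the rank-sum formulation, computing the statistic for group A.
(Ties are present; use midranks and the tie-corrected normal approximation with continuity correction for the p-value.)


Step 1: Combine and sort all 15 observations; assign midranks.
sorted (value, group): (6,X), (7,X), (9,Y), (10,Y), (17,X), (17,Y), (19,Y), (20,Y), (21,X), (22,Y), (23,X), (24,X), (24,Y), (25,X), (26,Y)
ranks: 6->1, 7->2, 9->3, 10->4, 17->5.5, 17->5.5, 19->7, 20->8, 21->9, 22->10, 23->11, 24->12.5, 24->12.5, 25->14, 26->15
Step 2: Rank sum for X: R1 = 1 + 2 + 5.5 + 9 + 11 + 12.5 + 14 = 55.
Step 3: U_X = R1 - n1(n1+1)/2 = 55 - 7*8/2 = 55 - 28 = 27.
       U_Y = n1*n2 - U_X = 56 - 27 = 29.
Step 4: Ties are present, so use the tie-corrected normal approximation (with continuity correction) for the p-value.
Step 5: p-value = 0.953775; compare to alpha = 0.05. fail to reject H0.

U_X = 27, p = 0.953775, fail to reject H0 at alpha = 0.05.


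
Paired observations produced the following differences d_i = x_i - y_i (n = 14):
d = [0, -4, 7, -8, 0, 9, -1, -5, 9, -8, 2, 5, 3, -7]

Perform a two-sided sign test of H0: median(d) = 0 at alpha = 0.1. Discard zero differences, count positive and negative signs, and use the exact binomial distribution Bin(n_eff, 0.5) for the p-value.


Step 1: Discard zero differences. Original n = 14; n_eff = number of nonzero differences = 12.
Nonzero differences (with sign): -4, +7, -8, +9, -1, -5, +9, -8, +2, +5, +3, -7
Step 2: Count signs: positive = 6, negative = 6.
Step 3: Under H0: P(positive) = 0.5, so the number of positives S ~ Bin(12, 0.5).
Step 4: Two-sided exact p-value = sum of Bin(12,0.5) probabilities at or below the observed probability = 1.000000.
Step 5: alpha = 0.1. fail to reject H0.

n_eff = 12, pos = 6, neg = 6, p = 1.000000, fail to reject H0.


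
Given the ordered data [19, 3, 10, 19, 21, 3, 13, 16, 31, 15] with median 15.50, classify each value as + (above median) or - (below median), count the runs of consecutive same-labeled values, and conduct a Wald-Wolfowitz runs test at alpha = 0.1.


Step 1: Compute median = 15.50; label A = above, B = below.
Labels in order: ABBAABBAAB  (n_A = 5, n_B = 5)
Step 2: Count runs R = 6.
Step 3: Under H0 (random ordering), E[R] = 2*n_A*n_B/(n_A+n_B) + 1 = 2*5*5/10 + 1 = 6.0000.
        Var[R] = 2*n_A*n_B*(2*n_A*n_B - n_A - n_B) / ((n_A+n_B)^2 * (n_A+n_B-1)) = 2000/900 = 2.2222.
        SD[R] = 1.4907.
Step 4: R = E[R], so z = 0 with no continuity correction.
Step 5: Two-sided p-value via normal approximation = 2*(1 - Phi(|z|)) = 1.000000.
Step 6: alpha = 0.1. fail to reject H0.

R = 6, z = 0.0000, p = 1.000000, fail to reject H0.


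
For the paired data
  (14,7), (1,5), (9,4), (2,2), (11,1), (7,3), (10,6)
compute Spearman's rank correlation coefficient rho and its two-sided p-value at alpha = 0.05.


Step 1: Rank x and y separately (midranks; no ties here).
rank(x): 14->7, 1->1, 9->4, 2->2, 11->6, 7->3, 10->5
rank(y): 7->7, 5->5, 4->4, 2->2, 1->1, 3->3, 6->6
Step 2: d_i = R_x(i) - R_y(i); compute d_i^2.
  (7-7)^2=0, (1-5)^2=16, (4-4)^2=0, (2-2)^2=0, (6-1)^2=25, (3-3)^2=0, (5-6)^2=1
sum(d^2) = 42.
Step 3: rho = 1 - 6*42 / (7*(7^2 - 1)) = 1 - 252/336 = 0.250000.
Step 4: Under H0, t = rho * sqrt((n-2)/(1-rho^2)) = 0.5774 ~ t(5).
Step 5: Two-sided p-value from the t-distribution with 5 df = 0.588724.
Step 6: alpha = 0.05. fail to reject H0.

rho = 0.2500, p = 0.588724, fail to reject H0 at alpha = 0.05.


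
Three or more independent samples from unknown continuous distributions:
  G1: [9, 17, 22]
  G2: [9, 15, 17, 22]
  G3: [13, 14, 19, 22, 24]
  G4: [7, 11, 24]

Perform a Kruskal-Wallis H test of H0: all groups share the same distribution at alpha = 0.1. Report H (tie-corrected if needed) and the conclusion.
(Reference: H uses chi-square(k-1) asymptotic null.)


Step 1: Combine all N = 15 observations and assign midranks.
sorted (value, group, rank): (7,G4,1), (9,G1,2.5), (9,G2,2.5), (11,G4,4), (13,G3,5), (14,G3,6), (15,G2,7), (17,G1,8.5), (17,G2,8.5), (19,G3,10), (22,G1,12), (22,G2,12), (22,G3,12), (24,G3,14.5), (24,G4,14.5)
Step 2: Sum ranks within each group.
R_1 = 23 (n_1 = 3)
R_2 = 30 (n_2 = 4)
R_3 = 47.5 (n_3 = 5)
R_4 = 19.5 (n_4 = 3)
Step 3: H = 12/(N(N+1)) * sum(R_i^2/n_i) - 3(N+1)
     = 12/(15*16) * (23^2/3 + 30^2/4 + 47.5^2/5 + 19.5^2/3) - 3*16
     = 0.050000 * 979.333 - 48
     = 0.966667.
Step 4: Ties present; correction factor C = 1 - 42/(15^3 - 15) = 0.987500. Corrected H = 0.966667 / 0.987500 = 0.978903.
Step 5: Under H0, H ~ chi^2(3); p-value = 0.806357.
Step 6: alpha = 0.1. fail to reject H0.

H = 0.9789, df = 3, p = 0.806357, fail to reject H0.


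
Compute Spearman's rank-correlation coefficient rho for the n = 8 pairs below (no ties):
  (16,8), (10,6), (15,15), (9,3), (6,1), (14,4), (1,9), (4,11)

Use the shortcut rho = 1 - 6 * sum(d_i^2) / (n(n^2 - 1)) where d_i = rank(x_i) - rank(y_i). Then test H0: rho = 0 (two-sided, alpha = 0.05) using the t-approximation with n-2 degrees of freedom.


Step 1: Rank x and y separately (midranks; no ties here).
rank(x): 16->8, 10->5, 15->7, 9->4, 6->3, 14->6, 1->1, 4->2
rank(y): 8->5, 6->4, 15->8, 3->2, 1->1, 4->3, 9->6, 11->7
Step 2: d_i = R_x(i) - R_y(i); compute d_i^2.
  (8-5)^2=9, (5-4)^2=1, (7-8)^2=1, (4-2)^2=4, (3-1)^2=4, (6-3)^2=9, (1-6)^2=25, (2-7)^2=25
sum(d^2) = 78.
Step 3: rho = 1 - 6*78 / (8*(8^2 - 1)) = 1 - 468/504 = 0.071429.
Step 4: Under H0, t = rho * sqrt((n-2)/(1-rho^2)) = 0.1754 ~ t(6).
Step 5: Two-sided p-value from the t-distribution with 6 df = 0.866526.
Step 6: alpha = 0.05. fail to reject H0.

rho = 0.0714, p = 0.866526, fail to reject H0 at alpha = 0.05.


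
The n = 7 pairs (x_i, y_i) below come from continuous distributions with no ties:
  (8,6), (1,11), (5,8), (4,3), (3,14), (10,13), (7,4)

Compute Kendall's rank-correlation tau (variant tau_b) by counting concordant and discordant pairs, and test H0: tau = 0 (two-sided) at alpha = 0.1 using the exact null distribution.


Step 1: Enumerate the 21 unordered pairs (i,j) with i<j and classify each by sign(x_j-x_i) * sign(y_j-y_i).
  (1,2):dx=-7,dy=+5->D; (1,3):dx=-3,dy=+2->D; (1,4):dx=-4,dy=-3->C; (1,5):dx=-5,dy=+8->D
  (1,6):dx=+2,dy=+7->C; (1,7):dx=-1,dy=-2->C; (2,3):dx=+4,dy=-3->D; (2,4):dx=+3,dy=-8->D
  (2,5):dx=+2,dy=+3->C; (2,6):dx=+9,dy=+2->C; (2,7):dx=+6,dy=-7->D; (3,4):dx=-1,dy=-5->C
  (3,5):dx=-2,dy=+6->D; (3,6):dx=+5,dy=+5->C; (3,7):dx=+2,dy=-4->D; (4,5):dx=-1,dy=+11->D
  (4,6):dx=+6,dy=+10->C; (4,7):dx=+3,dy=+1->C; (5,6):dx=+7,dy=-1->D; (5,7):dx=+4,dy=-10->D
  (6,7):dx=-3,dy=-9->C
Step 2: C = 10, D = 11, total pairs = 21.
Step 3: tau = (C - D)/(n(n-1)/2) = (10 - 11)/21 = -0.047619.
Step 4: Exact two-sided p-value (enumerate n! = 5040 permutations of y under H0): p = 1.000000.
Step 5: alpha = 0.1. fail to reject H0.

tau_b = -0.0476 (C=10, D=11), p = 1.000000, fail to reject H0.


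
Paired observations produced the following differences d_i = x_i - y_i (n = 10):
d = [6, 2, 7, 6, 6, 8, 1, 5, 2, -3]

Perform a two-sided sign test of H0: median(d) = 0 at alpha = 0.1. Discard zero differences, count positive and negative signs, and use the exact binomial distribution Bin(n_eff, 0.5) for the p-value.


Step 1: Discard zero differences. Original n = 10; n_eff = number of nonzero differences = 10.
Nonzero differences (with sign): +6, +2, +7, +6, +6, +8, +1, +5, +2, -3
Step 2: Count signs: positive = 9, negative = 1.
Step 3: Under H0: P(positive) = 0.5, so the number of positives S ~ Bin(10, 0.5).
Step 4: Two-sided exact p-value = sum of Bin(10,0.5) probabilities at or below the observed probability = 0.021484.
Step 5: alpha = 0.1. reject H0.

n_eff = 10, pos = 9, neg = 1, p = 0.021484, reject H0.


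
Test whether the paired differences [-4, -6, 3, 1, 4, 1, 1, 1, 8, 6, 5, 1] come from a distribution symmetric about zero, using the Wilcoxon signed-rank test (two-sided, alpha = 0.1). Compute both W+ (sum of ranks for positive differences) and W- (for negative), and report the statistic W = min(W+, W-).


Step 1: Drop any zero differences (none here) and take |d_i|.
|d| = [4, 6, 3, 1, 4, 1, 1, 1, 8, 6, 5, 1]
Step 2: Midrank |d_i| (ties get averaged ranks).
ranks: |4|->7.5, |6|->10.5, |3|->6, |1|->3, |4|->7.5, |1|->3, |1|->3, |1|->3, |8|->12, |6|->10.5, |5|->9, |1|->3
Step 3: Attach original signs; sum ranks with positive sign and with negative sign.
W+ = 6 + 3 + 7.5 + 3 + 3 + 3 + 12 + 10.5 + 9 + 3 = 60
W- = 7.5 + 10.5 = 18
(Check: W+ + W- = 78 should equal n(n+1)/2 = 78.)
Step 4: Test statistic W = min(W+, W-) = 18.
Step 5: Ties in |d|, so use the tie-corrected normal approximation.
        E[W] = n(n+1)/4 = 12*13/4 = 39.
        Tie groups: |d|=1 (t=5), |d|=4 (t=2), |d|=6 (t=2); sum(t^3 - t) = 132.
        Var[W] = n(n+1)(2n+1)/24 - sum(t^3-t)/48 = 3900/24 - 132/48 = 159.75.
        z = (W - E[W]) / sqrt(Var[W]) = (18 - 39) / 12.6392 = -1.6615.
        Two-sided p = 2*Phi(z) = 0.096614.
Step 6: alpha = 0.1. reject H0.

W+ = 60, W- = 18, W = min = 18, p = 0.096614, reject H0.


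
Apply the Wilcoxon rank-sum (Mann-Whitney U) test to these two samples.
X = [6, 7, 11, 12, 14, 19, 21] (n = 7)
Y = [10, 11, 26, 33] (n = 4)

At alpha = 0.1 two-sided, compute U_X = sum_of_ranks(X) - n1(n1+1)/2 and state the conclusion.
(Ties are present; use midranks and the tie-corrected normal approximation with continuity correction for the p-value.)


Step 1: Combine and sort all 11 observations; assign midranks.
sorted (value, group): (6,X), (7,X), (10,Y), (11,X), (11,Y), (12,X), (14,X), (19,X), (21,X), (26,Y), (33,Y)
ranks: 6->1, 7->2, 10->3, 11->4.5, 11->4.5, 12->6, 14->7, 19->8, 21->9, 26->10, 33->11
Step 2: Rank sum for X: R1 = 1 + 2 + 4.5 + 6 + 7 + 8 + 9 = 37.5.
Step 3: U_X = R1 - n1(n1+1)/2 = 37.5 - 7*8/2 = 37.5 - 28 = 9.5.
       U_Y = n1*n2 - U_X = 28 - 9.5 = 18.5.
Step 4: Ties are present, so use the tie-corrected normal approximation (with continuity correction) for the p-value.
Step 5: p-value = 0.448659; compare to alpha = 0.1. fail to reject H0.

U_X = 9.5, p = 0.448659, fail to reject H0 at alpha = 0.1.


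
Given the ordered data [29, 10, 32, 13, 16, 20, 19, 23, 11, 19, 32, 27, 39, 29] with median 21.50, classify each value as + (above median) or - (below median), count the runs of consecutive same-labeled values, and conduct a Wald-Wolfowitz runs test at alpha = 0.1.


Step 1: Compute median = 21.50; label A = above, B = below.
Labels in order: ABABBBBABBAAAA  (n_A = 7, n_B = 7)
Step 2: Count runs R = 7.
Step 3: Under H0 (random ordering), E[R] = 2*n_A*n_B/(n_A+n_B) + 1 = 2*7*7/14 + 1 = 8.0000.
        Var[R] = 2*n_A*n_B*(2*n_A*n_B - n_A - n_B) / ((n_A+n_B)^2 * (n_A+n_B-1)) = 8232/2548 = 3.2308.
        SD[R] = 1.7974.
Step 4: Continuity-corrected z = (R + 0.5 - E[R]) / SD[R] = (7 + 0.5 - 8.0000) / 1.7974 = -0.2782.
Step 5: Two-sided p-value via normal approximation = 2*(1 - Phi(|z|)) = 0.780879.
Step 6: alpha = 0.1. fail to reject H0.

R = 7, z = -0.2782, p = 0.780879, fail to reject H0.


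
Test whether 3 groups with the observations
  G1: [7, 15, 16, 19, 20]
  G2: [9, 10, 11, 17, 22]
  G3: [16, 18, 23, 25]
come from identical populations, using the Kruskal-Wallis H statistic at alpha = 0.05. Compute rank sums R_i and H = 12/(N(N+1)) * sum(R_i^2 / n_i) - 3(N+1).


Step 1: Combine all N = 14 observations and assign midranks.
sorted (value, group, rank): (7,G1,1), (9,G2,2), (10,G2,3), (11,G2,4), (15,G1,5), (16,G1,6.5), (16,G3,6.5), (17,G2,8), (18,G3,9), (19,G1,10), (20,G1,11), (22,G2,12), (23,G3,13), (25,G3,14)
Step 2: Sum ranks within each group.
R_1 = 33.5 (n_1 = 5)
R_2 = 29 (n_2 = 5)
R_3 = 42.5 (n_3 = 4)
Step 3: H = 12/(N(N+1)) * sum(R_i^2/n_i) - 3(N+1)
     = 12/(14*15) * (33.5^2/5 + 29^2/5 + 42.5^2/4) - 3*15
     = 0.057143 * 844.212 - 45
     = 3.240714.
Step 4: Ties present; correction factor C = 1 - 6/(14^3 - 14) = 0.997802. Corrected H = 3.240714 / 0.997802 = 3.247852.
Step 5: Under H0, H ~ chi^2(2); p-value = 0.197123.
Step 6: alpha = 0.05. fail to reject H0.

H = 3.2479, df = 2, p = 0.197123, fail to reject H0.


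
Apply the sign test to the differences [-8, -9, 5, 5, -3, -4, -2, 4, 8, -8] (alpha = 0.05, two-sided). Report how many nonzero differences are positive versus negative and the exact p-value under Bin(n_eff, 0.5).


Step 1: Discard zero differences. Original n = 10; n_eff = number of nonzero differences = 10.
Nonzero differences (with sign): -8, -9, +5, +5, -3, -4, -2, +4, +8, -8
Step 2: Count signs: positive = 4, negative = 6.
Step 3: Under H0: P(positive) = 0.5, so the number of positives S ~ Bin(10, 0.5).
Step 4: Two-sided exact p-value = sum of Bin(10,0.5) probabilities at or below the observed probability = 0.753906.
Step 5: alpha = 0.05. fail to reject H0.

n_eff = 10, pos = 4, neg = 6, p = 0.753906, fail to reject H0.


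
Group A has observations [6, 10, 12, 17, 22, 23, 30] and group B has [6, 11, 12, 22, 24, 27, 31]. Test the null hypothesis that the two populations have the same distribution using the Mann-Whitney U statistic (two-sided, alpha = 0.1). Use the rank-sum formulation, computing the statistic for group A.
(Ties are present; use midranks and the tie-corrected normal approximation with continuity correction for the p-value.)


Step 1: Combine and sort all 14 observations; assign midranks.
sorted (value, group): (6,X), (6,Y), (10,X), (11,Y), (12,X), (12,Y), (17,X), (22,X), (22,Y), (23,X), (24,Y), (27,Y), (30,X), (31,Y)
ranks: 6->1.5, 6->1.5, 10->3, 11->4, 12->5.5, 12->5.5, 17->7, 22->8.5, 22->8.5, 23->10, 24->11, 27->12, 30->13, 31->14
Step 2: Rank sum for X: R1 = 1.5 + 3 + 5.5 + 7 + 8.5 + 10 + 13 = 48.5.
Step 3: U_X = R1 - n1(n1+1)/2 = 48.5 - 7*8/2 = 48.5 - 28 = 20.5.
       U_Y = n1*n2 - U_X = 49 - 20.5 = 28.5.
Step 4: Ties are present, so use the tie-corrected normal approximation (with continuity correction) for the p-value.
Step 5: p-value = 0.653652; compare to alpha = 0.1. fail to reject H0.

U_X = 20.5, p = 0.653652, fail to reject H0 at alpha = 0.1.


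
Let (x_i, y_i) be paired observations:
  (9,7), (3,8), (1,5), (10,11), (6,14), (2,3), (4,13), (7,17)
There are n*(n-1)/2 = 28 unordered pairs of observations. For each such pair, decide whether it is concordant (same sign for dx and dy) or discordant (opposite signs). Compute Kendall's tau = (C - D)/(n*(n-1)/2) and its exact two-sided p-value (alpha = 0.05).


Step 1: Enumerate the 28 unordered pairs (i,j) with i<j and classify each by sign(x_j-x_i) * sign(y_j-y_i).
  (1,2):dx=-6,dy=+1->D; (1,3):dx=-8,dy=-2->C; (1,4):dx=+1,dy=+4->C; (1,5):dx=-3,dy=+7->D
  (1,6):dx=-7,dy=-4->C; (1,7):dx=-5,dy=+6->D; (1,8):dx=-2,dy=+10->D; (2,3):dx=-2,dy=-3->C
  (2,4):dx=+7,dy=+3->C; (2,5):dx=+3,dy=+6->C; (2,6):dx=-1,dy=-5->C; (2,7):dx=+1,dy=+5->C
  (2,8):dx=+4,dy=+9->C; (3,4):dx=+9,dy=+6->C; (3,5):dx=+5,dy=+9->C; (3,6):dx=+1,dy=-2->D
  (3,7):dx=+3,dy=+8->C; (3,8):dx=+6,dy=+12->C; (4,5):dx=-4,dy=+3->D; (4,6):dx=-8,dy=-8->C
  (4,7):dx=-6,dy=+2->D; (4,8):dx=-3,dy=+6->D; (5,6):dx=-4,dy=-11->C; (5,7):dx=-2,dy=-1->C
  (5,8):dx=+1,dy=+3->C; (6,7):dx=+2,dy=+10->C; (6,8):dx=+5,dy=+14->C; (7,8):dx=+3,dy=+4->C
Step 2: C = 20, D = 8, total pairs = 28.
Step 3: tau = (C - D)/(n(n-1)/2) = (20 - 8)/28 = 0.428571.
Step 4: Exact two-sided p-value (enumerate n! = 40320 permutations of y under H0): p = 0.178869.
Step 5: alpha = 0.05. fail to reject H0.

tau_b = 0.4286 (C=20, D=8), p = 0.178869, fail to reject H0.


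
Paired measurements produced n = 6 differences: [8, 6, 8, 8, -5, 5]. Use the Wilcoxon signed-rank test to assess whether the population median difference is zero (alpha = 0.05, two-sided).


Step 1: Drop any zero differences (none here) and take |d_i|.
|d| = [8, 6, 8, 8, 5, 5]
Step 2: Midrank |d_i| (ties get averaged ranks).
ranks: |8|->5, |6|->3, |8|->5, |8|->5, |5|->1.5, |5|->1.5
Step 3: Attach original signs; sum ranks with positive sign and with negative sign.
W+ = 5 + 3 + 5 + 5 + 1.5 = 19.5
W- = 1.5 = 1.5
(Check: W+ + W- = 21 should equal n(n+1)/2 = 21.)
Step 4: Test statistic W = min(W+, W-) = 1.5.
Step 5: Ties in |d|, so use the tie-corrected normal approximation.
        E[W] = n(n+1)/4 = 6*7/4 = 10.5.
        Tie groups: |d|=5 (t=2), |d|=8 (t=3); sum(t^3 - t) = 30.
        Var[W] = n(n+1)(2n+1)/24 - sum(t^3-t)/48 = 546/24 - 30/48 = 22.125.
        z = (W - E[W]) / sqrt(Var[W]) = (1.5 - 10.5) / 4.7037 = -1.9134.
        Two-sided p = 2*Phi(z) = 0.055700.
Step 6: alpha = 0.05. fail to reject H0.

W+ = 19.5, W- = 1.5, W = min = 1.5, p = 0.055700, fail to reject H0.


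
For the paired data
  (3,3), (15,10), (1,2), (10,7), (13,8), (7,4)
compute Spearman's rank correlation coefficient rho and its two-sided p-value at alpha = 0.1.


Step 1: Rank x and y separately (midranks; no ties here).
rank(x): 3->2, 15->6, 1->1, 10->4, 13->5, 7->3
rank(y): 3->2, 10->6, 2->1, 7->4, 8->5, 4->3
Step 2: d_i = R_x(i) - R_y(i); compute d_i^2.
  (2-2)^2=0, (6-6)^2=0, (1-1)^2=0, (4-4)^2=0, (5-5)^2=0, (3-3)^2=0
sum(d^2) = 0.
Step 3: rho = 1 - 6*0 / (6*(6^2 - 1)) = 1 - 0/210 = 1.000000.
Step 5: Two-sided p-value from the t-distribution with 4 df = 0.000000.
Step 6: alpha = 0.1. reject H0.

rho = 1.0000, p = 0.000000, reject H0 at alpha = 0.1.


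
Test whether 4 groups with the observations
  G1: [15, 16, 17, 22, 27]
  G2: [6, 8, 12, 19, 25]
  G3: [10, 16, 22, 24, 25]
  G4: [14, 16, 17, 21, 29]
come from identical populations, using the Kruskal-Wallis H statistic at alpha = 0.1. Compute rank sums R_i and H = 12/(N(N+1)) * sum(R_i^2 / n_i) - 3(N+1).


Step 1: Combine all N = 20 observations and assign midranks.
sorted (value, group, rank): (6,G2,1), (8,G2,2), (10,G3,3), (12,G2,4), (14,G4,5), (15,G1,6), (16,G1,8), (16,G3,8), (16,G4,8), (17,G1,10.5), (17,G4,10.5), (19,G2,12), (21,G4,13), (22,G1,14.5), (22,G3,14.5), (24,G3,16), (25,G2,17.5), (25,G3,17.5), (27,G1,19), (29,G4,20)
Step 2: Sum ranks within each group.
R_1 = 58 (n_1 = 5)
R_2 = 36.5 (n_2 = 5)
R_3 = 59 (n_3 = 5)
R_4 = 56.5 (n_4 = 5)
Step 3: H = 12/(N(N+1)) * sum(R_i^2/n_i) - 3(N+1)
     = 12/(20*21) * (58^2/5 + 36.5^2/5 + 59^2/5 + 56.5^2/5) - 3*21
     = 0.028571 * 2273.9 - 63
     = 1.968571.
Step 4: Ties present; correction factor C = 1 - 42/(20^3 - 20) = 0.994737. Corrected H = 1.968571 / 0.994737 = 1.978987.
Step 5: Under H0, H ~ chi^2(3); p-value = 0.576779.
Step 6: alpha = 0.1. fail to reject H0.

H = 1.9790, df = 3, p = 0.576779, fail to reject H0.


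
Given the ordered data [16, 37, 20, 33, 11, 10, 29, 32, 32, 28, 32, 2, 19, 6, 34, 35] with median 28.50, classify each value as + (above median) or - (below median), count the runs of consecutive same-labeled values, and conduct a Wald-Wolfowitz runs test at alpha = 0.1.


Step 1: Compute median = 28.50; label A = above, B = below.
Labels in order: BABABBAAABABBBAA  (n_A = 8, n_B = 8)
Step 2: Count runs R = 10.
Step 3: Under H0 (random ordering), E[R] = 2*n_A*n_B/(n_A+n_B) + 1 = 2*8*8/16 + 1 = 9.0000.
        Var[R] = 2*n_A*n_B*(2*n_A*n_B - n_A - n_B) / ((n_A+n_B)^2 * (n_A+n_B-1)) = 14336/3840 = 3.7333.
        SD[R] = 1.9322.
Step 4: Continuity-corrected z = (R - 0.5 - E[R]) / SD[R] = (10 - 0.5 - 9.0000) / 1.9322 = 0.2588.
Step 5: Two-sided p-value via normal approximation = 2*(1 - Phi(|z|)) = 0.795809.
Step 6: alpha = 0.1. fail to reject H0.

R = 10, z = 0.2588, p = 0.795809, fail to reject H0.


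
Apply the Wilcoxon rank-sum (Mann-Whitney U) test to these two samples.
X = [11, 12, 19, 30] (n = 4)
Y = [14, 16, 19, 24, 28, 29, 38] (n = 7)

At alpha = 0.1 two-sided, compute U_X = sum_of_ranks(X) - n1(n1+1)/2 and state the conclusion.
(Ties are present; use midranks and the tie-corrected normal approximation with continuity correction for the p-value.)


Step 1: Combine and sort all 11 observations; assign midranks.
sorted (value, group): (11,X), (12,X), (14,Y), (16,Y), (19,X), (19,Y), (24,Y), (28,Y), (29,Y), (30,X), (38,Y)
ranks: 11->1, 12->2, 14->3, 16->4, 19->5.5, 19->5.5, 24->7, 28->8, 29->9, 30->10, 38->11
Step 2: Rank sum for X: R1 = 1 + 2 + 5.5 + 10 = 18.5.
Step 3: U_X = R1 - n1(n1+1)/2 = 18.5 - 4*5/2 = 18.5 - 10 = 8.5.
       U_Y = n1*n2 - U_X = 28 - 8.5 = 19.5.
Step 4: Ties are present, so use the tie-corrected normal approximation (with continuity correction) for the p-value.
Step 5: p-value = 0.343605; compare to alpha = 0.1. fail to reject H0.

U_X = 8.5, p = 0.343605, fail to reject H0 at alpha = 0.1.


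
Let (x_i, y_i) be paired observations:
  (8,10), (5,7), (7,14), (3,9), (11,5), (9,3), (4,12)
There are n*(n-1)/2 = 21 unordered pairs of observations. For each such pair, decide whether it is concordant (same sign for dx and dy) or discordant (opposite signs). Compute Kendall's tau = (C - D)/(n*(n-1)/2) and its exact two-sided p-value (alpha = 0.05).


Step 1: Enumerate the 21 unordered pairs (i,j) with i<j and classify each by sign(x_j-x_i) * sign(y_j-y_i).
  (1,2):dx=-3,dy=-3->C; (1,3):dx=-1,dy=+4->D; (1,4):dx=-5,dy=-1->C; (1,5):dx=+3,dy=-5->D
  (1,6):dx=+1,dy=-7->D; (1,7):dx=-4,dy=+2->D; (2,3):dx=+2,dy=+7->C; (2,4):dx=-2,dy=+2->D
  (2,5):dx=+6,dy=-2->D; (2,6):dx=+4,dy=-4->D; (2,7):dx=-1,dy=+5->D; (3,4):dx=-4,dy=-5->C
  (3,5):dx=+4,dy=-9->D; (3,6):dx=+2,dy=-11->D; (3,7):dx=-3,dy=-2->C; (4,5):dx=+8,dy=-4->D
  (4,6):dx=+6,dy=-6->D; (4,7):dx=+1,dy=+3->C; (5,6):dx=-2,dy=-2->C; (5,7):dx=-7,dy=+7->D
  (6,7):dx=-5,dy=+9->D
Step 2: C = 7, D = 14, total pairs = 21.
Step 3: tau = (C - D)/(n(n-1)/2) = (7 - 14)/21 = -0.333333.
Step 4: Exact two-sided p-value (enumerate n! = 5040 permutations of y under H0): p = 0.381349.
Step 5: alpha = 0.05. fail to reject H0.

tau_b = -0.3333 (C=7, D=14), p = 0.381349, fail to reject H0.
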